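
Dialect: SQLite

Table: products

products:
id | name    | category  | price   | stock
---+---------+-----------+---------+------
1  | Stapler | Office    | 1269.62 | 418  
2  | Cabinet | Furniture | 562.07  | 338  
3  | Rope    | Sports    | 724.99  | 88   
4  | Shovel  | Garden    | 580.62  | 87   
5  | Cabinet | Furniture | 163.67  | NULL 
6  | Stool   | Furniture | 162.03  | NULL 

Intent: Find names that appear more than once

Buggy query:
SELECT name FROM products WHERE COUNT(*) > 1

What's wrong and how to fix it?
Bug: WHERE can't reference COUNT(*); aggregates are computed after WHERE

Fix: GROUP BY name, then filter groups with HAVING COUNT(*) > 1

Corrected query:
SELECT name FROM products GROUP BY name HAVING COUNT(*) > 1

Result:
name   
-------
Cabinet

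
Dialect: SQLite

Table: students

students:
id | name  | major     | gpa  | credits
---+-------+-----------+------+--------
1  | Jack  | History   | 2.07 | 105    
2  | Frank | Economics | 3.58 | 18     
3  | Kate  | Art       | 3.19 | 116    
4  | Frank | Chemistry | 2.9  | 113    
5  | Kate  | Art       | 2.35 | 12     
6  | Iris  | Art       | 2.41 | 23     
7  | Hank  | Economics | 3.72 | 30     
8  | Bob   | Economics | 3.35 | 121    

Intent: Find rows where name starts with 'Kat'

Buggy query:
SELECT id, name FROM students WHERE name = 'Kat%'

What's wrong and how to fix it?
Bug: '=' compares the literal string including the % character; pattern matching needs LIKE

Fix: Replace '=' with LIKE so 'Kat%' is treated as a pattern

Corrected query:
SELECT id, name FROM students WHERE name LIKE 'Kat%'

Result:
id | name
---+-----
3  | Kate
5  | Kate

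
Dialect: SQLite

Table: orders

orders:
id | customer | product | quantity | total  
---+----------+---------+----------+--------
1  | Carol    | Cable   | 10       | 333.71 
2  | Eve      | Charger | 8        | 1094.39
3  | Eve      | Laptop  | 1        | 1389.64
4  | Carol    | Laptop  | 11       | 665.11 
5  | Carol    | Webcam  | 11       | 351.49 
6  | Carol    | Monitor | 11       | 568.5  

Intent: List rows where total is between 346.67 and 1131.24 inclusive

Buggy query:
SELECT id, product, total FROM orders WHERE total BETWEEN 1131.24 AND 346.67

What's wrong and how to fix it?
Bug: The bounds are reversed; BETWEEN a AND b requires a <= b to match anything

Fix: Swap the bounds so the smaller value comes first

Corrected query:
SELECT id, product, total FROM orders WHERE total BETWEEN 346.67 AND 1131.24

Result:
id | product | total  
---+---------+--------
2  | Charger | 1094.39
4  | Laptop  | 665.11 
5  | Webcam  | 351.49 
6  | Monitor | 568.5  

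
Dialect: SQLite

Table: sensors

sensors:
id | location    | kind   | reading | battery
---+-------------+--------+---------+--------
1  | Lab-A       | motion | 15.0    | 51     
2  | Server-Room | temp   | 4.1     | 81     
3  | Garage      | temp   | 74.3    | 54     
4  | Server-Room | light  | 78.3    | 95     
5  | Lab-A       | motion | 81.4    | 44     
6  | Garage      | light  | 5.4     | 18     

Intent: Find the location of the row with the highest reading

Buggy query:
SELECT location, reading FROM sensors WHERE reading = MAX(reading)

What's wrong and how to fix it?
Bug: WHERE is evaluated per row; an aggregate over the whole table isn't defined there

Fix: Use a subquery: WHERE reading = (SELECT MAX(reading) FROM sensors)

Corrected query:
SELECT location, reading FROM sensors WHERE reading = (SELECT MAX(reading) FROM sensors)

Result:
location | reading
---------+--------
Lab-A    | 81.4   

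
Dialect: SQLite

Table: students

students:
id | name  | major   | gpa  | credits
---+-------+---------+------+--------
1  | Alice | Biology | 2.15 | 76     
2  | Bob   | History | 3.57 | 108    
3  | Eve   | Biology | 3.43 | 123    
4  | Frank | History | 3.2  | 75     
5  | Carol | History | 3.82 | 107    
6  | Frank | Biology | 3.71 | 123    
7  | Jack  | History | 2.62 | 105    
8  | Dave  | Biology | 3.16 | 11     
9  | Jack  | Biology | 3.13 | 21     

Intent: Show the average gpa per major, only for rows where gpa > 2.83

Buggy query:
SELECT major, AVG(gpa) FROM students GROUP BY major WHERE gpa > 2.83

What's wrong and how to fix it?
Bug: Row-level WHERE must come before GROUP BY in the clause order

Fix: Move the WHERE clause before GROUP BY

Corrected query:
SELECT major, AVG(gpa) FROM students WHERE gpa > 2.83 GROUP BY major

Result:
major   | AVG(gpa)
--------+---------
Biology | 3.3575  
History | 3.53    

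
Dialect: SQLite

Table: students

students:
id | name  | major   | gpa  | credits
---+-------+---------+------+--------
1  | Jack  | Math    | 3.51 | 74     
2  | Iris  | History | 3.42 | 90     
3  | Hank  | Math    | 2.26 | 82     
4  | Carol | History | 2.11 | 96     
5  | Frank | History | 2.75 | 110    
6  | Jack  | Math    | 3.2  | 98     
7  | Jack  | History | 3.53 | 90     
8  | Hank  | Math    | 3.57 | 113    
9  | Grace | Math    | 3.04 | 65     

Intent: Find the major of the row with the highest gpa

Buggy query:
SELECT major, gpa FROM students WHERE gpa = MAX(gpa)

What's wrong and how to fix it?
Bug: MAX(gpa) is an aggregate and cannot be used directly in WHERE

Fix: Wrap MAX in a scalar subquery so WHERE compares against a single value

Corrected query:
SELECT major, gpa FROM students WHERE gpa = (SELECT MAX(gpa) FROM students)

Result:
major | gpa 
------+-----
Math  | 3.57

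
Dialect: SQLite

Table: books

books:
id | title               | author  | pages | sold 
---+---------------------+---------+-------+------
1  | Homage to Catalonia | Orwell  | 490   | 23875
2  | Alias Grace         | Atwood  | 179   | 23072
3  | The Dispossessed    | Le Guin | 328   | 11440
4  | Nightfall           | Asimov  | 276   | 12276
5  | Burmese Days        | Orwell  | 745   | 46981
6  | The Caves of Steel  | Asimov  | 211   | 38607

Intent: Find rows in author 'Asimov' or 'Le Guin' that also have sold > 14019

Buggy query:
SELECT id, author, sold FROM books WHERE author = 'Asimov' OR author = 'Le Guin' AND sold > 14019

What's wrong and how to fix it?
Bug: Without parentheses, AND is evaluated before OR, so the sold filter only applies to the 'Le Guin' branch

Fix: Group the OR with parentheses (or use IN), then AND the threshold

Corrected query:
SELECT id, author, sold FROM books WHERE (author = 'Asimov' OR author = 'Le Guin') AND sold > 14019

Result:
id | author | sold 
---+--------+------
6  | Asimov | 38607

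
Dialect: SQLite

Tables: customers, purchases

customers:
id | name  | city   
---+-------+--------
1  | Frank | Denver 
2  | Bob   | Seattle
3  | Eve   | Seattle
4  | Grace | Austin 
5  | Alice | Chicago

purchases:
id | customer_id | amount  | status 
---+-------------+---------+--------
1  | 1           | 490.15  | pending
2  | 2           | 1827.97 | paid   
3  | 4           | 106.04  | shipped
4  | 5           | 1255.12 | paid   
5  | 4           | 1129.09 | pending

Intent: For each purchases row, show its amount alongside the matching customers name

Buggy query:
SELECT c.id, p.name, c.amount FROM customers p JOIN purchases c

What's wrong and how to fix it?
Bug: Missing join condition: each purchases row is matched to all customers rows instead of just its own

Fix: Specify the join condition linking the foreign key to the parent id

Corrected query:
SELECT c.id, p.name, c.amount FROM customers p JOIN purchases c ON c.customer_id = p.id

Result:
id | name  | amount 
---+-------+--------
1  | Frank | 490.15 
2  | Bob   | 1827.97
3  | Grace | 106.04 
4  | Alice | 1255.12
5  | Grace | 1129.09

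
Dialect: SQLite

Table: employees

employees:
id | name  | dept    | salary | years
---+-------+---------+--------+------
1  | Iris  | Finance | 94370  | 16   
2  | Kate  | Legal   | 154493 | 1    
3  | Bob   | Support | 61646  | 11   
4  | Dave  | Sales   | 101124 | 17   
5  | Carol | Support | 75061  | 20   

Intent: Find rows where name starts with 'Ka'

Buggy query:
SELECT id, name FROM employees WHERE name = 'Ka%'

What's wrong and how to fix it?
Bug: Wildcards only work with LIKE; '=' treats '%' as a literal character

Fix: Replace '=' with LIKE so 'Ka%' is treated as a pattern

Corrected query:
SELECT id, name FROM employees WHERE name LIKE 'Ka%'

Result:
id | name
---+-----
2  | Kate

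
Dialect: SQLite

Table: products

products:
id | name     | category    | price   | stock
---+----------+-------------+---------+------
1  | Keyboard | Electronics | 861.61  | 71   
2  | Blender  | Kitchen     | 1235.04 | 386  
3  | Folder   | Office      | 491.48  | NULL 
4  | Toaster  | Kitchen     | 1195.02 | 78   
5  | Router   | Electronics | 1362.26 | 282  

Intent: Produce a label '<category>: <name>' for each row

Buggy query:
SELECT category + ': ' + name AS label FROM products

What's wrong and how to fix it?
Bug: SQLite uses || for string concatenation; + coerces text to numbers (yielding 0)

Fix: Replace + with || to concatenate text

Corrected query:
SELECT category || ': ' || name AS label FROM products

Result:
label                
---------------------
Electronics: Keyboard
Kitchen: Blender     
Office: Folder       
Kitchen: Toaster     
Electronics: Router  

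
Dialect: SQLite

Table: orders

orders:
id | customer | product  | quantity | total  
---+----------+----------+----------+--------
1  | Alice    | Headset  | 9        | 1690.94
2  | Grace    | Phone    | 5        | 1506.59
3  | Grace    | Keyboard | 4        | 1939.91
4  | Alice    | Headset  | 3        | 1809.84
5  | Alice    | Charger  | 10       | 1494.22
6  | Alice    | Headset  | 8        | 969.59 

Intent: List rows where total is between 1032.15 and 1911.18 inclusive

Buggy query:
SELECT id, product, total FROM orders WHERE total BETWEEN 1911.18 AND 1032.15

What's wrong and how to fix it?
Bug: The bounds are reversed; BETWEEN a AND b requires a <= b to match anything

Fix: Swap the bounds so the smaller value comes first

Corrected query:
SELECT id, product, total FROM orders WHERE total BETWEEN 1032.15 AND 1911.18

Result:
id | product | total  
---+---------+--------
1  | Headset | 1690.94
2  | Phone   | 1506.59
4  | Headset | 1809.84
5  | Charger | 1494.22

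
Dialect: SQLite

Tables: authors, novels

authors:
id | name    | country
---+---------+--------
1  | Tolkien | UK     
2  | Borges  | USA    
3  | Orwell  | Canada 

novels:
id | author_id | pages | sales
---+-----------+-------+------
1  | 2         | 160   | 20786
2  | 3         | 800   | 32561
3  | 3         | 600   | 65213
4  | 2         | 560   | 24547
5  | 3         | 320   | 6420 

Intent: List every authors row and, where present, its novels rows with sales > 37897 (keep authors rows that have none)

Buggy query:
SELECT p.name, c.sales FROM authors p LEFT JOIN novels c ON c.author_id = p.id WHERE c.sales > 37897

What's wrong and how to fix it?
Bug: A WHERE condition on the right-hand table after LEFT JOIN drops unmatched parents

Fix: Put 'c.sales > 37897' in the JOIN's ON clause instead of WHERE

Corrected query:
SELECT p.name, c.sales FROM authors p LEFT JOIN novels c ON c.author_id = p.id AND c.sales > 37897

Result:
name    | sales
--------+------
Tolkien | NULL 
Borges  | NULL 
Orwell  | 65213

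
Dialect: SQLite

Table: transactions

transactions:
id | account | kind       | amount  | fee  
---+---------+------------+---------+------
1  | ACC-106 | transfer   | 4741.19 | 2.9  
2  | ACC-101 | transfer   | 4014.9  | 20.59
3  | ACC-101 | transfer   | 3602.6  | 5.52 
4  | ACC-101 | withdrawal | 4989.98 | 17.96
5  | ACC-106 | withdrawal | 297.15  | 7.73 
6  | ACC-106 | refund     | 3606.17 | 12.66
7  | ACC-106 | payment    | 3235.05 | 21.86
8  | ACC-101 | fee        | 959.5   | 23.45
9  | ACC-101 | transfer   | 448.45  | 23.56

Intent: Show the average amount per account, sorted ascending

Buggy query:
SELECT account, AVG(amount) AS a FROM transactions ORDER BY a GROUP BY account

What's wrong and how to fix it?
Bug: ORDER BY appears before GROUP BY; SQL clause order requires GROUP BY first

Fix: Move ORDER BY to the end, after GROUP BY

Corrected query:
SELECT account, AVG(amount) AS a FROM transactions GROUP BY account ORDER BY a

Result:
account | a       
--------+---------
ACC-101 | 2803.086
ACC-106 | 2969.89 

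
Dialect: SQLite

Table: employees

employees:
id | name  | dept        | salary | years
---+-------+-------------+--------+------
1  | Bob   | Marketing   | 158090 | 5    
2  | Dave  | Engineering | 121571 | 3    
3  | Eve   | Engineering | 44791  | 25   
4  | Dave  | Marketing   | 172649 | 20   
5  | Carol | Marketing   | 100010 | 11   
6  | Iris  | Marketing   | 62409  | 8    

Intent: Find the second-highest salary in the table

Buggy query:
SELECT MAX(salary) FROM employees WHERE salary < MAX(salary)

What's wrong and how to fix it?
Bug: MAX(salary) on the right of the comparison is an aggregate-in-WHERE error

Fix: Compute the overall MAX in a subquery, then take MAX of rows below it

Corrected query:
SELECT MAX(salary) FROM employees WHERE salary < (SELECT MAX(salary) FROM employees)

Result:
MAX(salary)
-----------
158090     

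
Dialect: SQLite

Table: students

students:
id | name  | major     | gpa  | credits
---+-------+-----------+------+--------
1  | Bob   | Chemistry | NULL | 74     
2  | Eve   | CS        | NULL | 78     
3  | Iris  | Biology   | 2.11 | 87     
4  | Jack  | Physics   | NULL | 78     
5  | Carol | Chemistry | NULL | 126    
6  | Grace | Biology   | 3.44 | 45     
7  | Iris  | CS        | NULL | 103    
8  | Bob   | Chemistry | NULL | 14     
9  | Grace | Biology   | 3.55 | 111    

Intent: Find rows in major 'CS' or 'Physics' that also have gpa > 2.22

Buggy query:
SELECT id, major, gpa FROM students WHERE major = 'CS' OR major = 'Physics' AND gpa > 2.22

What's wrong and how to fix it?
Bug: AND binds tighter than OR, so this parses as major = 'CS' OR (major = 'Physics' AND gpa > 2.22)

Fix: Group the OR with parentheses (or use IN), then AND the threshold

Corrected query:
SELECT id, major, gpa FROM students WHERE (major = 'CS' OR major = 'Physics') AND gpa > 2.22

Result:
(no rows)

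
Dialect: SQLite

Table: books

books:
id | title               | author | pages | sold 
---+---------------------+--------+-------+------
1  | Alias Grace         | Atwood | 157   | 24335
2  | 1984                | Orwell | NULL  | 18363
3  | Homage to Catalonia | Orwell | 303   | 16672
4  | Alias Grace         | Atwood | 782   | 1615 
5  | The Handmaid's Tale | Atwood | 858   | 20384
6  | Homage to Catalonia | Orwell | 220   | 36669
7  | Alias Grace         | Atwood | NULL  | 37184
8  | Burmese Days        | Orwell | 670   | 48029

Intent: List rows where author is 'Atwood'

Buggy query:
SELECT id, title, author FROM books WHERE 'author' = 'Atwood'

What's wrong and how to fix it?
Bug: Single quotes denote string literals in SQL; the column name is being compared as a constant string

Fix: Remove the quotes around the column name (or use double quotes for an identifier)

Corrected query:
SELECT id, title, author FROM books WHERE author = 'Atwood'

Result:
id | title               | author
---+---------------------+-------
1  | Alias Grace         | Atwood
4  | Alias Grace         | Atwood
5  | The Handmaid's Tale | Atwood
7  | Alias Grace         | Atwood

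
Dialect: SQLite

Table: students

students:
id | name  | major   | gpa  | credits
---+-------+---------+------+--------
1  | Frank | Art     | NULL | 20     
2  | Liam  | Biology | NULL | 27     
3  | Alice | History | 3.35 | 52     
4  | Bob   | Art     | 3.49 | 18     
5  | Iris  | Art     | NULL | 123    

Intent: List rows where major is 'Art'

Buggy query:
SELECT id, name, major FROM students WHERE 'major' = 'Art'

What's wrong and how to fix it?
Bug: 'major' in single quotes is a string literal, not the column; the comparison is literal-vs-literal and never true

Fix: Remove the quotes around the column name (or use double quotes for an identifier)

Corrected query:
SELECT id, name, major FROM students WHERE major = 'Art'

Result:
id | name  | major
---+-------+------
1  | Frank | Art  
4  | Bob   | Art  
5  | Iris  | Art  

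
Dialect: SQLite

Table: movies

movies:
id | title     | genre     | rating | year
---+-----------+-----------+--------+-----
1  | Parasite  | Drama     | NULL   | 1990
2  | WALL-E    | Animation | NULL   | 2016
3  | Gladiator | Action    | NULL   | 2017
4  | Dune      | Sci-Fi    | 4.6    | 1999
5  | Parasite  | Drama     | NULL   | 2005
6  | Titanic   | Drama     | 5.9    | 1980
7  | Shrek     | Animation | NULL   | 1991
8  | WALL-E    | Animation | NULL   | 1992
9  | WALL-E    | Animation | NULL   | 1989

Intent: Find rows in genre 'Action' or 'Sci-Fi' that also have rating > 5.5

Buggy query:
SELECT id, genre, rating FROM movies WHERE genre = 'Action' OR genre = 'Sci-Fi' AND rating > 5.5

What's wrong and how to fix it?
Bug: Without parentheses, AND is evaluated before OR, so the rating filter only applies to the 'Sci-Fi' branch

Fix: Add parentheses around the OR so the AND applies to both alternatives

Corrected query:
SELECT id, genre, rating FROM movies WHERE (genre = 'Action' OR genre = 'Sci-Fi') AND rating > 5.5

Result:
(no rows)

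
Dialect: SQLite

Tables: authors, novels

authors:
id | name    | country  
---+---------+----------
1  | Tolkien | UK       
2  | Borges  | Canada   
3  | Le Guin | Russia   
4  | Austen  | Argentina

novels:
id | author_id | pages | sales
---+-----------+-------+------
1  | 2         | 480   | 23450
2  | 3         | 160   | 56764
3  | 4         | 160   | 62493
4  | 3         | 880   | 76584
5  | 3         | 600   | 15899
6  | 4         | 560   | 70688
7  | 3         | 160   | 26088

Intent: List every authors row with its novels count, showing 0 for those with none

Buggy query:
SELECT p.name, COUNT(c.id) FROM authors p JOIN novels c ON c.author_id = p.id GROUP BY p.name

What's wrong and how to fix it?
Bug: INNER JOIN drops authors rows that have no matching novels rows

Fix: Switch to LEFT JOIN to retain unmatched parent rows

Corrected query:
SELECT p.name, COUNT(c.id) FROM authors p LEFT JOIN novels c ON c.author_id = p.id GROUP BY p.name

Result:
name    | COUNT(c.id)
--------+------------
Austen  | 2          
Borges  | 1          
Le Guin | 4          
Tolkien | 0          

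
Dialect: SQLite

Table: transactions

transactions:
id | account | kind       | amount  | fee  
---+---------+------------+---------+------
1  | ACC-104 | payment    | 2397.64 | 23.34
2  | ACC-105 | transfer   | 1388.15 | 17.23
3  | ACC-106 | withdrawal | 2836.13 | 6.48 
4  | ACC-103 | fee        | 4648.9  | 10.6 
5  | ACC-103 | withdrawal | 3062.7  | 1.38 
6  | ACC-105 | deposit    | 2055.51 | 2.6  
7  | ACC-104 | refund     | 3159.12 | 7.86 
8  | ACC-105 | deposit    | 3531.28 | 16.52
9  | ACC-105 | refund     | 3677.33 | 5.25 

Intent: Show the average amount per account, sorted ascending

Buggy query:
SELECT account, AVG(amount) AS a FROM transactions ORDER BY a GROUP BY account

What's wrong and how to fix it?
Bug: GROUP BY must precede ORDER BY

Fix: Move ORDER BY to the end, after GROUP BY

Corrected query:
SELECT account, AVG(amount) AS a FROM transactions GROUP BY account ORDER BY a

Result:
account | a        
--------+----------
ACC-105 | 2663.0675
ACC-104 | 2778.38  
ACC-106 | 2836.13  
ACC-103 | 3855.8   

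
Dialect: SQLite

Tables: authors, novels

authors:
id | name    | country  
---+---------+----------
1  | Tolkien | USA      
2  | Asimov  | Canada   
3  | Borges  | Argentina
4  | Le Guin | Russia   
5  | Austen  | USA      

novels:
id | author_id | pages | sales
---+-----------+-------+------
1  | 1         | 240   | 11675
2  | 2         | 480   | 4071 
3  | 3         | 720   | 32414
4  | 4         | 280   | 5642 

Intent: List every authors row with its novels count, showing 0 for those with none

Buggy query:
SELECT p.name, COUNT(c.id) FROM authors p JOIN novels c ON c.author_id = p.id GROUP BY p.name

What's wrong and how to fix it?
Bug: An inner join excludes parents with zero children

Fix: Use LEFT JOIN so parents without children still appear (COUNT(c.id) gives 0)

Corrected query:
SELECT p.name, COUNT(c.id) FROM authors p LEFT JOIN novels c ON c.author_id = p.id GROUP BY p.name

Result:
name    | COUNT(c.id)
--------+------------
Asimov  | 1          
Austen  | 0          
Borges  | 1          
Le Guin | 1          
Tolkien | 1          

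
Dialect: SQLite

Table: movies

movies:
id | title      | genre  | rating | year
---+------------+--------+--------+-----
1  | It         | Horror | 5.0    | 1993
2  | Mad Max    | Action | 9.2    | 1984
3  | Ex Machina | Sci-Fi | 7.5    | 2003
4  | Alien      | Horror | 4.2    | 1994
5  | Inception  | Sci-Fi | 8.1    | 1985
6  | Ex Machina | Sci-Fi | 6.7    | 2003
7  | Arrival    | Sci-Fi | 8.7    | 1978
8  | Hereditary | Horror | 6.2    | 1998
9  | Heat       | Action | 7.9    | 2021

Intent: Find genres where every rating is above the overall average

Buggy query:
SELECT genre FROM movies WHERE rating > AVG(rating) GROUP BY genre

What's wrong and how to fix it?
Bug: AVG() is an aggregate; it can't sit directly in WHERE

Fix: Use a subquery for AVG and a HAVING MIN(...) filter so the condition holds for every row in the group

Corrected query:
SELECT genre FROM movies GROUP BY genre HAVING MIN(rating) > (SELECT AVG(rating) FROM movies)

Result:
genre 
------
Action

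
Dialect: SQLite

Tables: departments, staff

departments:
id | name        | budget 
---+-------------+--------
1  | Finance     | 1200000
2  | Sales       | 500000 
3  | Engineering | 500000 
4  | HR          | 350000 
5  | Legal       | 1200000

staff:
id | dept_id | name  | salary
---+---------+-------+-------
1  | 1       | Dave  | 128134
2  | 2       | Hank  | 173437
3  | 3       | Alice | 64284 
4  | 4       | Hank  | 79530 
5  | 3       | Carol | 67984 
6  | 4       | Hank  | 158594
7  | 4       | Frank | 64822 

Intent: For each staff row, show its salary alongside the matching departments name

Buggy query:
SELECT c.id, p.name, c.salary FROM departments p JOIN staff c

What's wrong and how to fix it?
Bug: JOIN with no ON clause produces a cartesian product; every staff row pairs with every departments row

Fix: Specify the join condition linking the foreign key to the parent id

Corrected query:
SELECT c.id, p.name, c.salary FROM departments p JOIN staff c ON c.dept_id = p.id

Result:
id | name        | salary
---+-------------+-------
1  | Finance     | 128134
2  | Sales       | 173437
3  | Engineering | 64284 
4  | HR          | 79530 
5  | Engineering | 67984 
6  | HR          | 158594
7  | HR          | 64822 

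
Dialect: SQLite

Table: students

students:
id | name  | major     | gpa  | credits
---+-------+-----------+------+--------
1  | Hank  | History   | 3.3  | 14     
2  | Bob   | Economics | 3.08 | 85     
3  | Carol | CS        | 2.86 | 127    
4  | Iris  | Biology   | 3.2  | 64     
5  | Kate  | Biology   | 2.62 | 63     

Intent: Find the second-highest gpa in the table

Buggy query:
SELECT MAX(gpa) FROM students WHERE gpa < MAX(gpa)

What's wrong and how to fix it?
Bug: MAX(gpa) on the right of the comparison is an aggregate-in-WHERE error

Fix: Put the inner MAX in a scalar subquery

Corrected query:
SELECT MAX(gpa) FROM students WHERE gpa < (SELECT MAX(gpa) FROM students)

Result:
MAX(gpa)
--------
3.2     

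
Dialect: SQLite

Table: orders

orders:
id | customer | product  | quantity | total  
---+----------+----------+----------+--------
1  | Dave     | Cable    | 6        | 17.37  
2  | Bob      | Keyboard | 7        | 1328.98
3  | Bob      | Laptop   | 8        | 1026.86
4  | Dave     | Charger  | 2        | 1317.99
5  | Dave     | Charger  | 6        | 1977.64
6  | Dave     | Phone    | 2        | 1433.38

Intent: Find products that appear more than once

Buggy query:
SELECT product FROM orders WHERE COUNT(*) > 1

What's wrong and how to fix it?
Bug: COUNT(*) is an aggregate and cannot be used in WHERE

Fix: GROUP BY product, then filter groups with HAVING COUNT(*) > 1

Corrected query:
SELECT product FROM orders GROUP BY product HAVING COUNT(*) > 1

Result:
product
-------
Charger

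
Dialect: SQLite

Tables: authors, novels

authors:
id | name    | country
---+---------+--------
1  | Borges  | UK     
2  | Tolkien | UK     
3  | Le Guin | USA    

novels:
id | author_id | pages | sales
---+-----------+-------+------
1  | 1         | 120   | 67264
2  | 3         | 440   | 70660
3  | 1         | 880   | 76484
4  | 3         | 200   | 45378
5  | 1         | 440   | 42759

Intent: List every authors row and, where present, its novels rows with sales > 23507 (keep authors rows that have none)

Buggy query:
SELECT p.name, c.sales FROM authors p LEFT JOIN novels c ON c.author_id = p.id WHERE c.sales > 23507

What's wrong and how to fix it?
Bug: Filtering c.sales in WHERE discards the NULL rows produced by LEFT JOIN, turning it into an inner join

Fix: Put 'c.sales > 23507' in the JOIN's ON clause instead of WHERE

Corrected query:
SELECT p.name, c.sales FROM authors p LEFT JOIN novels c ON c.author_id = p.id AND c.sales > 23507

Result:
name    | sales
--------+------
Borges  | 42759
Borges  | 67264
Borges  | 76484
Tolkien | NULL 
Le Guin | 45378
Le Guin | 70660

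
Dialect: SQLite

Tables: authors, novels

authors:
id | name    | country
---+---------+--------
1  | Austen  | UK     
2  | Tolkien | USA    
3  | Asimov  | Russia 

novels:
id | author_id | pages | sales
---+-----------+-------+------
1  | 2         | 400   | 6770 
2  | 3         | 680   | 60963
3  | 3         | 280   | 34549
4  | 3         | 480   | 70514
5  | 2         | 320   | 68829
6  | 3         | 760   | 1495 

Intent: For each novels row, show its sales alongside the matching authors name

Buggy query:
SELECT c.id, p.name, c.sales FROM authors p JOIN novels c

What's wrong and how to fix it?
Bug: Missing join condition: each novels row is matched to all authors rows instead of just its own

Fix: Specify the join condition linking the foreign key to the parent id

Corrected query:
SELECT c.id, p.name, c.sales FROM authors p JOIN novels c ON c.author_id = p.id

Result:
id | name    | sales
---+---------+------
1  | Tolkien | 6770 
2  | Asimov  | 60963
3  | Asimov  | 34549
4  | Asimov  | 70514
5  | Tolkien | 68829
6  | Asimov  | 1495 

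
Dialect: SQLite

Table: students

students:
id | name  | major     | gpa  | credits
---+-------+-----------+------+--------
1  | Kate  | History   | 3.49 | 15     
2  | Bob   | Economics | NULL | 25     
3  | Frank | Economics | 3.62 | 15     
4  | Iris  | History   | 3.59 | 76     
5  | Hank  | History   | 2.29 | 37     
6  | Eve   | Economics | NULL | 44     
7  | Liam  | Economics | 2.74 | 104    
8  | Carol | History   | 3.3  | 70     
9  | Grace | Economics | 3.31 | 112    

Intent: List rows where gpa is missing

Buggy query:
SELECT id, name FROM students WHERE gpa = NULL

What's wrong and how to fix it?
Bug: Comparing to NULL with '=' never matches; NULL = NULL is unknown, not true

Fix: Replace '= NULL' with 'IS NULL'

Corrected query:
SELECT id, name FROM students WHERE gpa IS NULL

Result:
id | name
---+-----
2  | Bob 
6  | Eve 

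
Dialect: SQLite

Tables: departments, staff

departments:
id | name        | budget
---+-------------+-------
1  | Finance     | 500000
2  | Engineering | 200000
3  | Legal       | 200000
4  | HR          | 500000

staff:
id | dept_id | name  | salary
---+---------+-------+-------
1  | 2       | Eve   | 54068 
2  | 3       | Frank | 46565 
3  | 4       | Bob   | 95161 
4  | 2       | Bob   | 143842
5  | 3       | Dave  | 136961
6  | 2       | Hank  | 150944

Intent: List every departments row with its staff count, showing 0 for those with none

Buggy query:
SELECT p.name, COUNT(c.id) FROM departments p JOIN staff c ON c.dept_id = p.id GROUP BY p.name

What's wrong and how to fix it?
Bug: An inner join excludes parents with zero children

Fix: Switch to LEFT JOIN to retain unmatched parent rows

Corrected query:
SELECT p.name, COUNT(c.id) FROM departments p LEFT JOIN staff c ON c.dept_id = p.id GROUP BY p.name

Result:
name        | COUNT(c.id)
------------+------------
Engineering | 3          
Finance     | 0          
HR          | 1          
Legal       | 2          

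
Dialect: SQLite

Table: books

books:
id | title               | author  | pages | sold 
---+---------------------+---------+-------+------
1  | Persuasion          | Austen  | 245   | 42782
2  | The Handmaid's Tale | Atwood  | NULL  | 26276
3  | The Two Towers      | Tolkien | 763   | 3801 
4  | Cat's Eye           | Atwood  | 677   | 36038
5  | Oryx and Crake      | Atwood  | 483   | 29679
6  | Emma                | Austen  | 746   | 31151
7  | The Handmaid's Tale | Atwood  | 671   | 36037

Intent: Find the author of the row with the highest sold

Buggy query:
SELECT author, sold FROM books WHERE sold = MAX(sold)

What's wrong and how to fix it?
Bug: WHERE is evaluated per row; an aggregate over the whole table isn't defined there

Fix: Use a subquery: WHERE sold = (SELECT MAX(sold) FROM books)

Corrected query:
SELECT author, sold FROM books WHERE sold = (SELECT MAX(sold) FROM books)

Result:
author | sold 
-------+------
Austen | 42782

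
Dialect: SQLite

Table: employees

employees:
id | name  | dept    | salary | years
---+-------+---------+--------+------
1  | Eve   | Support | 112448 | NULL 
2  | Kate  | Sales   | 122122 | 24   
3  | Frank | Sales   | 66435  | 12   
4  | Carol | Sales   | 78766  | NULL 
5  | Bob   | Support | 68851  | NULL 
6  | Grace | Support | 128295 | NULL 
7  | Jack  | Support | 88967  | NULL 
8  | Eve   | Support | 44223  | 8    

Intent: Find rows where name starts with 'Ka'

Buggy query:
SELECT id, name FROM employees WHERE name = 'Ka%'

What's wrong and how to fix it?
Bug: Wildcards only work with LIKE; '=' treats '%' as a literal character

Fix: Replace '=' with LIKE so 'Ka%' is treated as a pattern

Corrected query:
SELECT id, name FROM employees WHERE name LIKE 'Ka%'

Result:
id | name
---+-----
2  | Kate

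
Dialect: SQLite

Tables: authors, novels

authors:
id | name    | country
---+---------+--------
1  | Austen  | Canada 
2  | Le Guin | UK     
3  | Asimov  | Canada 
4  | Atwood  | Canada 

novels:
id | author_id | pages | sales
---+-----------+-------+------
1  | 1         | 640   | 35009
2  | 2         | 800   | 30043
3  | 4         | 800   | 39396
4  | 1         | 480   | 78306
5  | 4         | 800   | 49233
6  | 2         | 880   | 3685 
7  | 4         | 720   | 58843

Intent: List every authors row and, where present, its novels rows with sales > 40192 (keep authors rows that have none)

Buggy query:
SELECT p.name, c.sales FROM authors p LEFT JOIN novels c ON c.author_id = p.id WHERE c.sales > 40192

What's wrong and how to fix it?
Bug: Filtering c.sales in WHERE discards the NULL rows produced by LEFT JOIN, turning it into an inner join

Fix: Put 'c.sales > 40192' in the JOIN's ON clause instead of WHERE

Corrected query:
SELECT p.name, c.sales FROM authors p LEFT JOIN novels c ON c.author_id = p.id AND c.sales > 40192

Result:
name    | sales
--------+------
Austen  | 78306
Le Guin | NULL 
Asimov  | NULL 
Atwood  | 49233
Atwood  | 58843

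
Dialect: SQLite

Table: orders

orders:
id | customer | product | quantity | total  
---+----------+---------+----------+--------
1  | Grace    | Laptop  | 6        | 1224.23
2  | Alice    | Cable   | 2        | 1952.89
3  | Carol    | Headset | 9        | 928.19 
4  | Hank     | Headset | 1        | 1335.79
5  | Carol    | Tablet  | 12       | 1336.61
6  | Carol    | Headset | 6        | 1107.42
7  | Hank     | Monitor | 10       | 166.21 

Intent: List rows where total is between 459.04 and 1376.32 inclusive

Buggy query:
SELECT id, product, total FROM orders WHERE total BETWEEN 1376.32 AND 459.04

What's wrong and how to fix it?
Bug: BETWEEN expects the lower bound first; with 1376.32 AND 459.04 the range is empty

Fix: Write BETWEEN 459.04 AND 1376.32

Corrected query:
SELECT id, product, total FROM orders WHERE total BETWEEN 459.04 AND 1376.32

Result:
id | product | total  
---+---------+--------
1  | Laptop  | 1224.23
3  | Headset | 928.19 
4  | Headset | 1335.79
5  | Tablet  | 1336.61
6  | Headset | 1107.42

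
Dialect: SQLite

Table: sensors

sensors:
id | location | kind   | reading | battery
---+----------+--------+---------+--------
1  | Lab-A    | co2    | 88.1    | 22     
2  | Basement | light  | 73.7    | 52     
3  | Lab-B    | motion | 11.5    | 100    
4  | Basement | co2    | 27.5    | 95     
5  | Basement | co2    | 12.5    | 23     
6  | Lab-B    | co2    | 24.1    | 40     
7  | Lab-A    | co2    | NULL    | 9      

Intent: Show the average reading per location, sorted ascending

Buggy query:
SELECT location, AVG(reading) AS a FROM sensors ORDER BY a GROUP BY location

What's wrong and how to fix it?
Bug: GROUP BY must precede ORDER BY

Fix: Move ORDER BY to the end, after GROUP BY

Corrected query:
SELECT location, AVG(reading) AS a FROM sensors GROUP BY location ORDER BY a

Result:
location | a   
---------+-----
Lab-B    | 17.8
Basement | 37.9
Lab-A    | 88.1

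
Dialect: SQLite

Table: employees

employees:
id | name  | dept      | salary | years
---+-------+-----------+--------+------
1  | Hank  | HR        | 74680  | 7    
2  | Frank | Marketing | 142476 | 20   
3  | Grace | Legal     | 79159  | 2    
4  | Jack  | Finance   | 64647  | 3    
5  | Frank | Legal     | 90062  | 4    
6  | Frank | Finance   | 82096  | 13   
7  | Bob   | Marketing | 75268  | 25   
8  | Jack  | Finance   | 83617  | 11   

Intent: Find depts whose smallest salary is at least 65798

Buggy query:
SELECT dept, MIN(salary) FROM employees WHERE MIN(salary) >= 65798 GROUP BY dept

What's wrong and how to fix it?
Bug: MIN() in WHERE is a misuse of aggregate

Fix: Replace WHERE with HAVING after the GROUP BY

Corrected query:
SELECT dept, MIN(salary) FROM employees GROUP BY dept HAVING MIN(salary) >= 65798

Result:
dept      | MIN(salary)
----------+------------
HR        | 74680      
Legal     | 79159      
Marketing | 75268      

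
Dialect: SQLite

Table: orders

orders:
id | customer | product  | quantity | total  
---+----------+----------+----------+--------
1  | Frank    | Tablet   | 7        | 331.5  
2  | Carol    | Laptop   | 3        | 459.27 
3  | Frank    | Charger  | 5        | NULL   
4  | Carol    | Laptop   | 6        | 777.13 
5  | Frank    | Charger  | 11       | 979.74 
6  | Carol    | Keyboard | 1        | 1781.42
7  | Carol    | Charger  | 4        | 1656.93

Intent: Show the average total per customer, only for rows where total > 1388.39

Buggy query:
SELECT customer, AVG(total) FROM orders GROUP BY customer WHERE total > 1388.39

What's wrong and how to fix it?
Bug: Row-level WHERE must come before GROUP BY in the clause order

Fix: Move the WHERE clause before GROUP BY

Corrected query:
SELECT customer, AVG(total) FROM orders WHERE total > 1388.39 GROUP BY customer

Result:
customer | AVG(total)
---------+-----------
Carol    | 1719.175  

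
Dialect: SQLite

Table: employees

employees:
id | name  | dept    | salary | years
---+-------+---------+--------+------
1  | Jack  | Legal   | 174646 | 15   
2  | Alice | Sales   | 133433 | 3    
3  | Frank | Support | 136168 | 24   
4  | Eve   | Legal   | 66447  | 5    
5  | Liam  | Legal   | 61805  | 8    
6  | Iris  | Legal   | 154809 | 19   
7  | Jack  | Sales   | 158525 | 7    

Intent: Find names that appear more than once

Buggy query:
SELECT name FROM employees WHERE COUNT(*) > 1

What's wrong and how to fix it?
Bug: WHERE can't reference COUNT(*); aggregates are computed after WHERE

Fix: GROUP BY name, then filter groups with HAVING COUNT(*) > 1

Corrected query:
SELECT name FROM employees GROUP BY name HAVING COUNT(*) > 1

Result:
name
----
Jack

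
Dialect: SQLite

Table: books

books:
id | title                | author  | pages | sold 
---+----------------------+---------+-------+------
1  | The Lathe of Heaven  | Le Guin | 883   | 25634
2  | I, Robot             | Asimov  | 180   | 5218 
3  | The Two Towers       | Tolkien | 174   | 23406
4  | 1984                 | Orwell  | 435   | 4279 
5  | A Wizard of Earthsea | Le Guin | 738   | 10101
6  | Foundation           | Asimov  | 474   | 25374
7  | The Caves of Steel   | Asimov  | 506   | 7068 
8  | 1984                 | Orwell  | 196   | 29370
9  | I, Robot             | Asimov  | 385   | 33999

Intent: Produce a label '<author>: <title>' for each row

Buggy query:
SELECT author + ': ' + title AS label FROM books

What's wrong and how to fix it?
Bug: SQLite uses || for string concatenation; + coerces text to numbers (yielding 0)

Fix: Replace + with || to concatenate text

Corrected query:
SELECT author || ': ' || title AS label FROM books

Result:
label                        
-----------------------------
Le Guin: The Lathe of Heaven 
Asimov: I, Robot             
Tolkien: The Two Towers      
Orwell: 1984                 
Le Guin: A Wizard of Earthsea
Asimov: Foundation           
Asimov: The Caves of Steel   
Orwell: 1984                 
Asimov: I, Robot             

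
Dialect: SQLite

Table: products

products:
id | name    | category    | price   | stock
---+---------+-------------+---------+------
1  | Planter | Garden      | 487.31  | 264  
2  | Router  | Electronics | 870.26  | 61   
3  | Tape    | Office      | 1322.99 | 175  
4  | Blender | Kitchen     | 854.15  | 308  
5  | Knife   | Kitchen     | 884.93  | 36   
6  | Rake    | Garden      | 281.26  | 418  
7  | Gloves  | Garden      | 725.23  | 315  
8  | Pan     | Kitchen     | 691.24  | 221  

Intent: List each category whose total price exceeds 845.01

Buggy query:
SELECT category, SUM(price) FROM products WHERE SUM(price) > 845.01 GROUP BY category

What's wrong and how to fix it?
Bug: WHERE runs before GROUP BY, so aggregates aren't available there

Fix: Move the aggregate condition to a HAVING clause

Corrected query:
SELECT category, SUM(price) FROM products GROUP BY category HAVING SUM(price) > 845.01

Result:
category    | SUM(price)
------------+-----------
Electronics | 870.26    
Garden      | 1493.8    
Kitchen     | 2430.32   
Office      | 1322.99   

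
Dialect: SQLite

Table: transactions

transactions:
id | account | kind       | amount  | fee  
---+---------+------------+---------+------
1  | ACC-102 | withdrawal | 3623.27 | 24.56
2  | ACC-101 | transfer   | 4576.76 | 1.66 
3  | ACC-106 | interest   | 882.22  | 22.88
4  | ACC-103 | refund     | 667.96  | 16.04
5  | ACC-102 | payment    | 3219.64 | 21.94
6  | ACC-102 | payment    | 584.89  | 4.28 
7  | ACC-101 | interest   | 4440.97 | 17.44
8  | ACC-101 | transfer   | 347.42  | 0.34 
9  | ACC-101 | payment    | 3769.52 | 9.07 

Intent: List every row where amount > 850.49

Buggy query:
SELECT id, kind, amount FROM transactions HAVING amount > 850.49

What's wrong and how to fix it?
Bug: This is a non-aggregate query (no GROUP BY, no aggregates), so in SQLite the HAVING clause is invalid here; a row-level condition belongs in WHERE

Fix: Use WHERE for row-level filtering

Corrected query:
SELECT id, kind, amount FROM transactions WHERE amount > 850.49

Result:
id | kind       | amount 
---+------------+--------
1  | withdrawal | 3623.27
2  | transfer   | 4576.76
3  | interest   | 882.22 
5  | payment    | 3219.64
7  | interest   | 4440.97
9  | payment    | 3769.52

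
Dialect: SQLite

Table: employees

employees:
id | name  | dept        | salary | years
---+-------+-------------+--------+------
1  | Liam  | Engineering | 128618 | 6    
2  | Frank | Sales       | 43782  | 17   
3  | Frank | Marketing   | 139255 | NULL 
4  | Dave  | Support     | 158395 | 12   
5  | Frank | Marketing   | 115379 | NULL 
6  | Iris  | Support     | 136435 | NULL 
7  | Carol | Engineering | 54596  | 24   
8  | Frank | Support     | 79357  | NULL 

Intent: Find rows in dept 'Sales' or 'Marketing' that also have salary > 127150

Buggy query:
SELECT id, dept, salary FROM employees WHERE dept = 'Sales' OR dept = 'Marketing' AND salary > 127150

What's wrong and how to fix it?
Bug: Without parentheses, AND is evaluated before OR, so the salary filter only applies to the 'Marketing' branch

Fix: Add parentheses around the OR so the AND applies to both alternatives

Corrected query:
SELECT id, dept, salary FROM employees WHERE (dept = 'Sales' OR dept = 'Marketing') AND salary > 127150

Result:
id | dept      | salary
---+-----------+-------
3  | Marketing | 139255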